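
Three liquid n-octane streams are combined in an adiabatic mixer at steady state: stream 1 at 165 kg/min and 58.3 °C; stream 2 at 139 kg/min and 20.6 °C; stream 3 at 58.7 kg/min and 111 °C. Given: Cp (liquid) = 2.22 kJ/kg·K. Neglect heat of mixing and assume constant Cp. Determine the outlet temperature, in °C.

Adiabatic, steady state ⇒ Σ ṁᵢCp,ᵢ(T_out − Tᵢ) = 0
T_out = Σ ṁᵢCp,ᵢTᵢ / Σ ṁᵢCp,ᵢ
      = 42177 / 805.19 = 52.381 °C

T_out = 52.4 °C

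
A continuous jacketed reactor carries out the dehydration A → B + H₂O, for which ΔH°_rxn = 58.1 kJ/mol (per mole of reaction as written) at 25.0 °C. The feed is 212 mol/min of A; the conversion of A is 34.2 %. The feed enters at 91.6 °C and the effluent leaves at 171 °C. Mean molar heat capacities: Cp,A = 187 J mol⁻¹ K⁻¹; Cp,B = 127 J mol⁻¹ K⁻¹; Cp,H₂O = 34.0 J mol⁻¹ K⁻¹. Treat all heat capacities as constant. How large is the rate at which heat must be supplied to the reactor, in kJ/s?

Extent of reaction ξ = 0.342 × 212 = 72.504 mol/min
Reaction term: ξ·ΔH°_rxn = 72.504 × 58.1 = 4212.5 kJ/min
Sensible, feed 91.6→25 °C: -2640.3 kJ/min
Outlet flows (mol/min): A 139.5, B 72.504, H₂O 72.504
Sensible, products 25→171 °C: 5512.8 kJ/min
Q = ΔH = 7085 kJ/min = 118.08 kW
Heat supplied = 118.08 kJ/s

Q_in = 118 kJ/s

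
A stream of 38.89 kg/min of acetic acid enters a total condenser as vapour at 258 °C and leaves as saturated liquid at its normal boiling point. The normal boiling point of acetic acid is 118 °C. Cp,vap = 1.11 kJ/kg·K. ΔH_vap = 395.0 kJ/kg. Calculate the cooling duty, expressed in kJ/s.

Q_c = 357 kJ/s

vapour 258→118 °C: -155.4 kJ/kg
condensation at 118 °C: -395 kJ/kg
Δh = -155.4 + -395 = -550.4 kJ/kg
Q = ṁ·Δh = 38.89 kg/min × -550.4 kJ/kg = -21405 kJ/min
|Q| = 356.75 kW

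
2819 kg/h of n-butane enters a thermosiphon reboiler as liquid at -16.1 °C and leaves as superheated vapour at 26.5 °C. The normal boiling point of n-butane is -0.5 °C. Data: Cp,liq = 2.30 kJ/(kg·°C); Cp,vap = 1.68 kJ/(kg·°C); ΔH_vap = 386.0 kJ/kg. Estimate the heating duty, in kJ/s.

liquid -16.1→-0.5 °C: 35.88 kJ/kg
vaporisation at -0.5 °C: 386 kJ/kg
vapour -0.5→26.5 °C: 45.36 kJ/kg
Δh = 35.88 + 386 + 45.36 = 467.24 kJ/kg
Q = ṁ·Δh = 2819 kg/h × 467.24 kJ/kg = 1.3171e+06 kJ/h
|Q| = 365.87 kW

Q = 366 kJ/s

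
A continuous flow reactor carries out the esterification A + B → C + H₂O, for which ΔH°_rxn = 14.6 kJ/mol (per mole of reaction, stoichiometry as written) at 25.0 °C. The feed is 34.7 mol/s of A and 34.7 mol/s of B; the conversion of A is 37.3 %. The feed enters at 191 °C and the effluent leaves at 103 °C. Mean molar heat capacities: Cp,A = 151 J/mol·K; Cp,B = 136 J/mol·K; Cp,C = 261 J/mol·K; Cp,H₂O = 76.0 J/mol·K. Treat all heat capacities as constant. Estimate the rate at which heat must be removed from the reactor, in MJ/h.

Extent of reaction ξ = 0.373 × 34.7 = 12.943 mol/s
Reaction term: ξ·ΔH°_rxn = 12.943 × 14.6 = 188.97 kJ/s
Sensible, feed 191→25 °C: -1653.2 kJ/s
Outlet flows (mol/s): A 21.757, B 21.757, C 12.943, H₂O 12.943
Sensible, products 25→103 °C: 827.27 kJ/s
Q = ΔH = -636.94 kJ/s = -636.94 kW
Heat removed = 2293 MJ/h

Q_out = 2290 MJ/h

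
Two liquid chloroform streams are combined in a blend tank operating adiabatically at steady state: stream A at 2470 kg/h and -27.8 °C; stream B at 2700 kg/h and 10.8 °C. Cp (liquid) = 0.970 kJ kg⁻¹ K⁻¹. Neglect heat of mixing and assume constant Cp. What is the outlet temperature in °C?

Adiabatic, steady state ⇒ Σ ṁᵢCp,ᵢ(T_out − Tᵢ) = 0
T_out = Σ ṁᵢCp,ᵢTᵢ / Σ ṁᵢCp,ᵢ
      = -38321 / 5014.9 = -7.6414 °C

T_out = -7.64 °C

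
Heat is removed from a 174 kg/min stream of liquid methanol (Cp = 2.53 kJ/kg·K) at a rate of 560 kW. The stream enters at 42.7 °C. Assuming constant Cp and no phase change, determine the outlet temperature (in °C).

T_out = -33.6 °C

Q = 560 kW = 33600 kJ/min
ΔT = Q/(ṁ·Cp) = 33600/(174×2.53) = 76.325 K
T_out = 42.7 − 76.325 = -33.625 °C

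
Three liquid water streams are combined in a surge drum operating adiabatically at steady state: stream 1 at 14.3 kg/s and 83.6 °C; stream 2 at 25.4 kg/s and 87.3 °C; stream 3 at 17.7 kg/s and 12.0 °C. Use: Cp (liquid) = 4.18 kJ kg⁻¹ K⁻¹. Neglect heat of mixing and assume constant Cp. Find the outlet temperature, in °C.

Energy balance with Q = 0: Σ ṁᵢCp,ᵢ(T_out − Tᵢ) = 0
Σ ṁᵢCp,ᵢTᵢ = 14.3×4.18×83.6 + 25.4×4.18×87.3 + 17.7×4.18×12.0 = 15154
Σ ṁᵢCp,ᵢ = 14.3×4.18 + 25.4×4.18 + 17.7×4.18 = 239.93
T_out = 15154 / 239.93 = 63.159 °C

T_out = 63.2 °C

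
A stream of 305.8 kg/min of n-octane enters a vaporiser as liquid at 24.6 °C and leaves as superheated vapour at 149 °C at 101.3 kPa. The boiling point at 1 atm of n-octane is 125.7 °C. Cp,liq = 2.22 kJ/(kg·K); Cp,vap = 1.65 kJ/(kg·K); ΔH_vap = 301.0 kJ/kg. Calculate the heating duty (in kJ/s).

liquid 24.6→125.7 °C: 224.44 kJ/kg
vaporisation at 125.7 °C: 301 kJ/kg
vapour 125.7→149 °C: 38.445 kJ/kg
Δh = 224.44 + 301 + 38.445 = 563.89 kJ/kg
Q = ṁ·Δh = 305.8 kg/min × 563.89 kJ/kg = 172440 kJ/min
|Q| = 2873.9 kW

Q = 2870 kJ/s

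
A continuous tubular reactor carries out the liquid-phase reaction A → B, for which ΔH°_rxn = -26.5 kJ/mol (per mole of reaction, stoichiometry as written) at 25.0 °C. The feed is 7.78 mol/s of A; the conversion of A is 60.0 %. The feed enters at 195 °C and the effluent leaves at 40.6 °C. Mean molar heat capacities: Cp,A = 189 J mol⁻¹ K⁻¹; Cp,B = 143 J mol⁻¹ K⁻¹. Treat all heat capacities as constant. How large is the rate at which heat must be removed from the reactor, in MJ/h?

Q_out = 1270 MJ/h

Extent of reaction ξ = 0.600 × 7.78 = 4.668 mol/s
Reaction term: ξ·ΔH°_rxn = 4.668 × -26.5 = -123.7 kJ/s
Sensible, feed 195→25 °C: -249.97 kJ/s
Outlet flows (mol/s): A 3.112, B 4.668
Sensible, products 25→40.6 °C: 19.589 kJ/s
Q = ΔH = -354.08 kJ/s = -354.08 kW
Heat removed = 1274.7 MJ/h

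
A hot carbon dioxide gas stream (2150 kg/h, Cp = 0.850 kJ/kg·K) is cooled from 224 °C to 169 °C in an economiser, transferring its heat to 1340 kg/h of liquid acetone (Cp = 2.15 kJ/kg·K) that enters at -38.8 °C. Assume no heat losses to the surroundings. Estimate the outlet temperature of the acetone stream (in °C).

T_c,out = -3.91 °C

Heat released by hot stream: Q = 2150 × 0.850 × (224 − 169) = 100510 kJ/h
Energy balance on cold side (adiabatic exchanger): Q = ṁ_c·Cp_c·(T_c,out − T_c,in)
T_c,out = -38.8 + 100510/(1340 × 2.15) = -3.9119 °C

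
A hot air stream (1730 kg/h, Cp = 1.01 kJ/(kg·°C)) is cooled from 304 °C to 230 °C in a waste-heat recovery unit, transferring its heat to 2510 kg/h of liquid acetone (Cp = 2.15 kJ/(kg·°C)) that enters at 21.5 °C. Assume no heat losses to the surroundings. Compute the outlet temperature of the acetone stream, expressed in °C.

T_c,out = 45.5 °C

Heat released by hot stream: Q = 1730 × 1.01 × (304 − 230) = 129300 kJ/h
Energy balance on cold side (adiabatic exchanger): Q = ṁ_c·Cp_c·(T_c,out − T_c,in)
T_c,out = 21.5 + 129300/(2510 × 2.15) = 45.46 °C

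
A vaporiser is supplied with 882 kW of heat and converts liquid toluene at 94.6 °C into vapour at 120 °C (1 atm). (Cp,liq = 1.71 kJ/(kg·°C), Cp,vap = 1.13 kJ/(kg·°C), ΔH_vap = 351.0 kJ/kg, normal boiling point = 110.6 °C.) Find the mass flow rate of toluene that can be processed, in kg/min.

Δh = 1.71×(110.6−94.6) + 351.0 + 1.13×(120−110.6) = 388.98 kJ/kg
Q = 882 kW = 882 kJ/s = 52920 kJ/min
ṁ = Q/Δh = 52920 / 388.98 = 136.05 kg/min

ṁ = 136 kg/min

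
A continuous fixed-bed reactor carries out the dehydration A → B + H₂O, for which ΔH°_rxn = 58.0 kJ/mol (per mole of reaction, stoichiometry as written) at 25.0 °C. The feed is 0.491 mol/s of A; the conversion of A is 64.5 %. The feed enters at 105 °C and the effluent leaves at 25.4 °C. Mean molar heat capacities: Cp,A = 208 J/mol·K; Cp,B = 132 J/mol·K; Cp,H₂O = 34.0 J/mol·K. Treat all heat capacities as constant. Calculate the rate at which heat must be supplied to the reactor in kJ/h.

Q_in = 36800 kJ/h

Extent of reaction ξ = 0.645 × 0.491 = 0.3167 mol/s
Reaction term: ξ·ΔH°_rxn = 0.3167 × 58.0 = 18.368 kJ/s
Sensible, feed 105→25 °C: -8.1702 kJ/s
Outlet flows (mol/s): A 0.1743, B 0.3167, H₂O 0.3167
Sensible, products 25→25.4 °C: 0.035531 kJ/s
Q = ΔH = 10.234 kJ/s = 10.234 kW
Heat supplied = 36841 kJ/h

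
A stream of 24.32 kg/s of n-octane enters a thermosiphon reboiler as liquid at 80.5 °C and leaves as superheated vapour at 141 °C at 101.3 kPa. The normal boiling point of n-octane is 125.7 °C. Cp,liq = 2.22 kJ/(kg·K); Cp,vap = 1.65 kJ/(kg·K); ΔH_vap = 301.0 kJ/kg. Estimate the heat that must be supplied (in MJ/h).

Q = 37300 MJ/h

liquid 80.5→125.7 °C: 100.34 kJ/kg
vaporisation at 125.7 °C: 301 kJ/kg
vapour 125.7→141 °C: 25.245 kJ/kg
Δh = 100.34 + 301 + 25.245 = 426.59 kJ/kg
Q = ṁ·Δh = 24.32 kg/s × 426.59 kJ/kg = 10375 kJ/s
|Q| = 10375 kW = 37349 MJ/h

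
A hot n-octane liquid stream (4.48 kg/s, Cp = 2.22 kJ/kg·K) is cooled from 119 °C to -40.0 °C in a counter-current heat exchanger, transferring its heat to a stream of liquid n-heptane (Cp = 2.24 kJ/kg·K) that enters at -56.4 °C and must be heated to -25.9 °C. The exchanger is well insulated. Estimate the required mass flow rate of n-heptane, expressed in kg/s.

ṁ_c = 23.1 kg/s

Heat released by hot stream: Q = 4.48 × 2.22 × (119 − -40.0) = 1581.4 kJ/s
Energy balance on cold side (adiabatic exchanger): Q = ṁ_c·Cp_c·(T_c,out − T_c,in)
ṁ_c = 1581.4 / [2.24 × (-25.9 − -56.4)] = 23.146 kg/s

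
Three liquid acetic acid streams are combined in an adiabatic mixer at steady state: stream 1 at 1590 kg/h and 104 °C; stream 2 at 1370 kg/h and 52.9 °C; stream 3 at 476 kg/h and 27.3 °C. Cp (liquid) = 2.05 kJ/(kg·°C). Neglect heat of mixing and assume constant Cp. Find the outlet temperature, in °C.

Adiabatic, steady state ⇒ Σ ṁᵢCp,ᵢ(T_out − Tᵢ) = 0
T_out = Σ ṁᵢCp,ᵢTᵢ / Σ ṁᵢCp,ᵢ
      = 514200 / 7043.8 = 73 °C

T_out = 73.0 °C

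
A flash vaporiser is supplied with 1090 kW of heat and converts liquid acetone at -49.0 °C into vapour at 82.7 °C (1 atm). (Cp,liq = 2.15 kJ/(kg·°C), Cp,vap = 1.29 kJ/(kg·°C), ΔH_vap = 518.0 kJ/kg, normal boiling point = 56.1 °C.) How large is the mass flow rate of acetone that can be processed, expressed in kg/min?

Δh = 2.15×(56.1−-49.0) + 518.0 + 1.29×(82.7−56.1) = 778.28 kJ/kg
Q = 1090 kW = 1090 kJ/s = 65400 kJ/min
ṁ = Q/Δh = 65400 / 778.28 = 84.032 kg/min

ṁ = 84.0 kg/min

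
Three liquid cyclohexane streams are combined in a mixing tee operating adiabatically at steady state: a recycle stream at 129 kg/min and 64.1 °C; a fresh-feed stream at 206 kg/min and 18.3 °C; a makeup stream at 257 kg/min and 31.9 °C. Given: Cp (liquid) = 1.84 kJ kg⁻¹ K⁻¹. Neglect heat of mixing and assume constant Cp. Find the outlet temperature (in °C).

T_out = 34.2 °C

Energy balance with Q = 0: Σ ṁᵢCp,ᵢ(T_out − Tᵢ) = 0
T_out = Σ ṁᵢCp,ᵢTᵢ / Σ ṁᵢCp,ᵢ
      = 37236 / 1089.3 = 34.184 °C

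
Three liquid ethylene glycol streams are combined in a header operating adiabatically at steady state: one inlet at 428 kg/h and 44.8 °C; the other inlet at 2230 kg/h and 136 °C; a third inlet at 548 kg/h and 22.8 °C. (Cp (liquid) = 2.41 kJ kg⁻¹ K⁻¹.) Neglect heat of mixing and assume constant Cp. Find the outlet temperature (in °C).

No heat crosses the boundary, so H_out = H_in.
T_out = Σ ṁᵢCp,ᵢTᵢ / Σ ṁᵢCp,ᵢ
      = 807230 / 7726.5 = 104.48 °C

T_out = 104 °C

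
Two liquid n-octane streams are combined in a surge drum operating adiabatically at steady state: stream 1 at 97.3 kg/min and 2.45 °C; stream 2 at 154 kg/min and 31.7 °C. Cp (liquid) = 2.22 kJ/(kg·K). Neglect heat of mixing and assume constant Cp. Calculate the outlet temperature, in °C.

T_out = 20.4 °C

Adiabatic, steady state ⇒ Σ ṁᵢCp,ᵢ(T_out − Tᵢ) = 0
T_out = Σ ṁᵢCp,ᵢTᵢ / Σ ṁᵢCp,ᵢ
      = 11367 / 557.89 = 20.375 °C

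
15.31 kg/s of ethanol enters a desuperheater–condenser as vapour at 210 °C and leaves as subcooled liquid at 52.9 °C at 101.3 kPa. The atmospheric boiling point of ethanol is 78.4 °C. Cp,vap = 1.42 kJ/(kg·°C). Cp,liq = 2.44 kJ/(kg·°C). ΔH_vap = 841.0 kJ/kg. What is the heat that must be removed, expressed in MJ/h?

Q_c = 60100 MJ/h

vapour 210→78.4 °C: -186.87 kJ/kg
condensation at 78.4 °C: -841 kJ/kg
liquid 78.4→52.9 °C: -62.22 kJ/kg
Δh = -186.87 + -841 + -62.22 = -1090.1 kJ/kg
Q = ṁ·Δh = 15.31 kg/s × -1090.1 kJ/kg = -16689 kJ/s
|Q| = 16689 kW = 60082 MJ/h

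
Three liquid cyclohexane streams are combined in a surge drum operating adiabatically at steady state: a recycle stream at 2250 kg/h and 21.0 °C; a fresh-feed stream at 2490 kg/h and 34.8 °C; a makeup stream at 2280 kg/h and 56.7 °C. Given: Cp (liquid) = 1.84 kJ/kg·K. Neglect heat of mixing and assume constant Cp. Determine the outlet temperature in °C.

Energy balance with Q = 0: Σ ṁᵢCp,ᵢ(T_out − Tᵢ) = 0
Σ ṁᵢCp,ᵢTᵢ = 2250×1.84×21.0 + 2490×1.84×34.8 + 2280×1.84×56.7 = 484250
Σ ṁᵢCp,ᵢ = 2250×1.84 + 2490×1.84 + 2280×1.84 = 12917
T_out = 484250 / 12917 = 37.49 °C

T_out = 37.5 °C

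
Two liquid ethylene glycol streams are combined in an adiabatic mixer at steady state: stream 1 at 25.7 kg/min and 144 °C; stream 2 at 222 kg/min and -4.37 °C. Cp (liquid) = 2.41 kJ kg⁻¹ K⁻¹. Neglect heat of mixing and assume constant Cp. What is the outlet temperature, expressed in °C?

T_out = 11.0 °C

Adiabatic, steady state ⇒ Σ ṁᵢCp,ᵢ(T_out − Tᵢ) = 0
T_out = Σ ṁᵢCp,ᵢTᵢ / Σ ṁᵢCp,ᵢ
      = 6580.9 / 596.96 = 11.024 °C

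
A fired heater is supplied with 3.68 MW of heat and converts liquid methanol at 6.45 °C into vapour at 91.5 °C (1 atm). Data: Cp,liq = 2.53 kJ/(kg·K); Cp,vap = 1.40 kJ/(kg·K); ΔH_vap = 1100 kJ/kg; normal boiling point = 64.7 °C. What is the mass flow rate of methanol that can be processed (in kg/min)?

Δh = 2.53×(64.7−6.45) + 1100 + 1.40×(91.5−64.7) = 1284.9 kJ/kg
Q = 3.68 MW = 3680 kJ/s = 220800 kJ/min
ṁ = Q/Δh = 220800 / 1284.9 = 171.84 kg/min

ṁ = 172 kg/min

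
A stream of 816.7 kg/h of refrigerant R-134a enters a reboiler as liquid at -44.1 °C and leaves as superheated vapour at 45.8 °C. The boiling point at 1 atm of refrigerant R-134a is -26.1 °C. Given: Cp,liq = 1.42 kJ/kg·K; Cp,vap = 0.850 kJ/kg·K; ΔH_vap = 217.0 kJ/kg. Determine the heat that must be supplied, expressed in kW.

Q = 68.9 kW

liquid -44.1→-26.1 °C: 25.56 kJ/kg
vaporisation at -26.1 °C: 217 kJ/kg
vapour -26.1→45.8 °C: 61.115 kJ/kg
Δh = 25.56 + 217 + 61.115 = 303.68 kJ/kg
Q = ṁ·Δh = 816.7 kg/h × 303.68 kJ/kg = 248010 kJ/h
|Q| = 68.892 kW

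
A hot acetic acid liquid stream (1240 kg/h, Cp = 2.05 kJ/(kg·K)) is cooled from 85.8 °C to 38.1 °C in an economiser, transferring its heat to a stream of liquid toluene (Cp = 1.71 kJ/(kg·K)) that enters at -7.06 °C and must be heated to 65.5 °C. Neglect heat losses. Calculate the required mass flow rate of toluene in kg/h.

Heat released by hot stream: Q = 1240 × 2.05 × (85.8 − 38.1) = 121250 kJ/h
Energy balance on cold side (adiabatic exchanger): Q = ṁ_c·Cp_c·(T_c,out − T_c,in)
ṁ_c = 121250 / [1.71 × (65.5 − -7.06)] = 977.24 kg/h

ṁ_c = 977 kg/h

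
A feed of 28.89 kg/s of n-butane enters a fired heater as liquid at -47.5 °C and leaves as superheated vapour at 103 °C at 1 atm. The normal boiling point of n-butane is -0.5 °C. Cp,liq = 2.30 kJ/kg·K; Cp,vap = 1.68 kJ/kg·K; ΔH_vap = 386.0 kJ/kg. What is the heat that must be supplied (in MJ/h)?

Q = 69500 MJ/h

liquid -47.5→-0.5 °C: 108.1 kJ/kg
vaporisation at -0.5 °C: 386 kJ/kg
vapour -0.5→103 °C: 173.88 kJ/kg
Δh = 108.1 + 386 + 173.88 = 667.98 kJ/kg
Q = ṁ·Δh = 28.89 kg/s × 667.98 kJ/kg = 19298 kJ/s
|Q| = 19298 kW = 69473 MJ/h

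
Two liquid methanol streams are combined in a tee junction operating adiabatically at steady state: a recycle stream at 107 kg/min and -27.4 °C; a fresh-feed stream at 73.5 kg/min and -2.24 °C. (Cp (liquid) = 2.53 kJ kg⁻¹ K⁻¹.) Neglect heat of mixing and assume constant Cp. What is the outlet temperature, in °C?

T_out = -17.2 °C

Energy balance with Q = 0: Σ ṁᵢCp,ᵢ(T_out − Tᵢ) = 0
Σ ṁᵢCp,ᵢTᵢ = 107×2.53×-27.4 + 73.5×2.53×-2.24 = -7834
Σ ṁᵢCp,ᵢ = 107×2.53 + 73.5×2.53 = 456.66
T_out = -7834 / 456.66 = -17.155 °C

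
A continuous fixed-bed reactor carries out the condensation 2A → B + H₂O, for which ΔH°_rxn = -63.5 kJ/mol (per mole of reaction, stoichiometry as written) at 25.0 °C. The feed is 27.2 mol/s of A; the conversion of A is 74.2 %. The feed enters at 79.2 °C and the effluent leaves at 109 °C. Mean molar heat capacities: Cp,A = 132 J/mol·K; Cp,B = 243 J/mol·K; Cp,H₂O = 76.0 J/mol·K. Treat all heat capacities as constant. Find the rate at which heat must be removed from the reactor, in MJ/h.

Extent of reaction ξ = 0.742 × 27.2 / 2 = 10.091 mol/s
Reaction term: ξ·ΔH°_rxn = 10.091 × -63.5 = -640.79 kJ/s
Sensible, feed 79.2→25 °C: -194.6 kJ/s
Outlet flows (mol/s): A 7.0176, B 10.091, H₂O 10.091
Sensible, products 25→109 °C: 348.21 kJ/s
Q = ΔH = -487.18 kJ/s = -487.18 kW
Heat removed = 1753.8 MJ/h

Q_out = 1750 MJ/h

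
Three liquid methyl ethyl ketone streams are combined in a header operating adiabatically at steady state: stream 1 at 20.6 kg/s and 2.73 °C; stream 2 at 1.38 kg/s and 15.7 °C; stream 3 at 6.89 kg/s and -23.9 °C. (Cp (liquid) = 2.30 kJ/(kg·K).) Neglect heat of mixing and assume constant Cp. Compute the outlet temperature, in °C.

T_out = -3.01 °C

Energy balance with Q = 0: Σ ṁᵢCp,ᵢ(T_out − Tᵢ) = 0
T_out = Σ ṁᵢCp,ᵢTᵢ / Σ ṁᵢCp,ᵢ
      = -199.56 / 66.401 = -3.0054 °C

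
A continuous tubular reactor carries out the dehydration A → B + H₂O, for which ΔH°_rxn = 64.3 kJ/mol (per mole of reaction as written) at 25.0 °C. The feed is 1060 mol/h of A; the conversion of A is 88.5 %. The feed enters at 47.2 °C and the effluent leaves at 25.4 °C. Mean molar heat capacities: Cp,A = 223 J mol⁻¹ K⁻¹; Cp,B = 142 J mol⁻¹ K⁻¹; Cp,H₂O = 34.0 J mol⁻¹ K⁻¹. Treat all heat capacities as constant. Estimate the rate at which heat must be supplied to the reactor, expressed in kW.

Extent of reaction ξ = 0.885 × 1060 = 938.1 mol/h
Reaction term: ξ·ΔH°_rxn = 938.1 × 64.3 = 60320 kJ/h
Sensible, feed 47.2→25 °C: -5247.6 kJ/h
Outlet flows (mol/h): A 121.9, B 938.1, H₂O 938.1
Sensible, products 25→25.4 °C: 76.916 kJ/h
Q = ΔH = 55149 kJ/h = 15.319 kW
Heat supplied = 15.319 kW

Q_in = 15.3 kW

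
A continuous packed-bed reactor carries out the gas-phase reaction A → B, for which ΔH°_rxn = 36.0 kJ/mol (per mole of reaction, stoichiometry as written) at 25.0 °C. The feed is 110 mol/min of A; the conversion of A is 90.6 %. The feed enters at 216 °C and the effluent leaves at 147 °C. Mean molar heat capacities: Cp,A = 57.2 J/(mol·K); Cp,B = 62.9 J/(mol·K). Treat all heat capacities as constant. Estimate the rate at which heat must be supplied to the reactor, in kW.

Extent of reaction ξ = 0.906 × 110 = 99.66 mol/min
Reaction term: ξ·ΔH°_rxn = 99.66 × 36.0 = 3587.8 kJ/min
Sensible, feed 216→25 °C: -1201.8 kJ/min
Outlet flows (mol/min): A 10.34, B 99.66
Sensible, products 25→147 °C: 836.93 kJ/min
Q = ΔH = 3222.9 kJ/min = 53.715 kW
Heat supplied = 53.715 kW

Q_in = 53.7 kW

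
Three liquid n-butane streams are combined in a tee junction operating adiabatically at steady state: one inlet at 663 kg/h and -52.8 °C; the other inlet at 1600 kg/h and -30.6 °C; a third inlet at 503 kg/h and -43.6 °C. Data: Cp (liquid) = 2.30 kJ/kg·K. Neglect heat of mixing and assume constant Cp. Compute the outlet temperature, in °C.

T_out = -38.3 °C

Energy balance with Q = 0: Σ ṁᵢCp,ᵢ(T_out − Tᵢ) = 0
Σ ṁᵢCp,ᵢTᵢ = 663×2.30×-52.8 + 1600×2.30×-30.6 + 503×2.30×-43.6 = -243560
Σ ṁᵢCp,ᵢ = 663×2.30 + 1600×2.30 + 503×2.30 = 6361.8
T_out = -243560 / 6361.8 = -38.285 °C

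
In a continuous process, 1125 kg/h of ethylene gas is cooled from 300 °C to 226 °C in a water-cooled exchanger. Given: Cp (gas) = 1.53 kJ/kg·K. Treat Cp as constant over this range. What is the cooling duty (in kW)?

Q_c = 35.4 kW

Q = ṁ·Cp·ΔT = 1125 × 1.53 × (226 − 300) = -127370 kJ/h
Converting: 127370 / 3600 s = 35.381 kW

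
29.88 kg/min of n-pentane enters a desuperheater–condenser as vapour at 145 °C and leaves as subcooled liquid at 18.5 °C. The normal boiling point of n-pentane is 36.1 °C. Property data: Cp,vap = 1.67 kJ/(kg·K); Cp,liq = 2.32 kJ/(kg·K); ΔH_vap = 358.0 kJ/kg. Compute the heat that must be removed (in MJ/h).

Q_c = 1040 MJ/h

vapour 145→36.1 °C: -181.86 kJ/kg
condensation at 36.1 °C: -358 kJ/kg
liquid 36.1→18.5 °C: -40.832 kJ/kg
Δh = -181.86 + -358 + -40.832 = -580.7 kJ/kg
Q = ṁ·Δh = 29.88 kg/min × -580.7 kJ/kg = -17351 kJ/min
|Q| = 289.19 kW = 1041.1 MJ/h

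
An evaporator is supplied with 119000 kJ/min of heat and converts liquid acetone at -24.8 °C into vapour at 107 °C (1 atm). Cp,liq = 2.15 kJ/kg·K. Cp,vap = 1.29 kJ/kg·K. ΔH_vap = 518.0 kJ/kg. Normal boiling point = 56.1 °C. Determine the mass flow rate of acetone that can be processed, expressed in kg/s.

ṁ = 2.62 kg/s

Δh = 2.15×(56.1−-24.8) + 518.0 + 1.29×(107−56.1) = 757.6 kJ/kg
Q = 119000 kJ/min = 1983.3 kJ/s = 1983.3 kJ/s
ṁ = Q/Δh = 1983.3 / 757.6 = 2.6179 kg/s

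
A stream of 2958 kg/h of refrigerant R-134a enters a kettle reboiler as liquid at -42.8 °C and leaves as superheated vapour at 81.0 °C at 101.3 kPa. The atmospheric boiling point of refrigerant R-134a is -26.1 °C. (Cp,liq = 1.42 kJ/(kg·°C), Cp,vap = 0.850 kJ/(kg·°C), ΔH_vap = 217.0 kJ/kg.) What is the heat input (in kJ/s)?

liquid -42.8→-26.1 °C: 23.714 kJ/kg
vaporisation at -26.1 °C: 217 kJ/kg
vapour -26.1→81.0 °C: 91.035 kJ/kg
Δh = 23.714 + 217 + 91.035 = 331.75 kJ/kg
Q = ṁ·Δh = 2958 kg/h × 331.75 kJ/kg = 981310 kJ/h
|Q| = 272.59 kW

Q = 273 kJ/s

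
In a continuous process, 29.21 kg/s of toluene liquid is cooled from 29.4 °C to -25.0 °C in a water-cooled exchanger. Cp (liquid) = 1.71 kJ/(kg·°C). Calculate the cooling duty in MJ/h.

Q = ṁ·Cp·ΔT = 29.21 × 1.71 × (-25.0 − 29.4) = -2717.2 kJ/s
Cooling duty = 9782 MJ/h

Q_c = 9780 MJ/h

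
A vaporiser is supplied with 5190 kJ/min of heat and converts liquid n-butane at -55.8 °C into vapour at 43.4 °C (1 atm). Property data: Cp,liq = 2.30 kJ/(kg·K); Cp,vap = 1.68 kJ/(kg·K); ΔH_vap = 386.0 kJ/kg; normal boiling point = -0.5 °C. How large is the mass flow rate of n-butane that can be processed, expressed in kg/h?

Δh = 2.30×(-0.5−-55.8) + 386.0 + 1.68×(43.4−-0.5) = 586.94 kJ/kg
Q = 5190 kJ/min = 86.5 kJ/s = 311400 kJ/h
ṁ = Q/Δh = 311400 / 586.94 = 530.55 kg/h

ṁ = 531 kg/h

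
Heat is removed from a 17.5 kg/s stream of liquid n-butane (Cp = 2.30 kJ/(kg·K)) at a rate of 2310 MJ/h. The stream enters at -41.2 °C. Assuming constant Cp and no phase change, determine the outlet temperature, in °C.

T_out = -57.1 °C

Q = 2310 MJ/h = 641.67 kJ/s
ΔT = Q/(ṁ·Cp) = 641.67/(17.5×2.30) = 15.942 K
T_out = -41.2 − 15.942 = -57.142 °C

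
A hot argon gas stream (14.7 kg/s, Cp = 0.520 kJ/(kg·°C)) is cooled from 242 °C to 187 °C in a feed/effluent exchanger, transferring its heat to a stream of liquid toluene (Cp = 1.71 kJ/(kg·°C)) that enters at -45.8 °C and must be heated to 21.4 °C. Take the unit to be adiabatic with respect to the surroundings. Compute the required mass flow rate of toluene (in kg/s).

Heat released by hot stream: Q = 14.7 × 0.520 × (242 − 187) = 420.42 kJ/s
Energy balance on cold side (adiabatic exchanger): Q = ṁ_c·Cp_c·(T_c,out − T_c,in)
ṁ_c = 420.42 / [1.71 × (21.4 − -45.8)] = 3.6586 kg/s

ṁ_c = 3.66 kg/s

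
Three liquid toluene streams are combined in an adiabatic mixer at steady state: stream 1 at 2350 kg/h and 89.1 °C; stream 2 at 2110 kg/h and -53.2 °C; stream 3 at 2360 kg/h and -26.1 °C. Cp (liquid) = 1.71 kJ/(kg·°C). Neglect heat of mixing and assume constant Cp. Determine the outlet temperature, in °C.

T_out = 5.21 °C

No heat crosses the boundary, so H_out = H_in.
Σ ṁᵢCp,ᵢTᵢ = 2350×1.71×89.1 + 2110×1.71×-53.2 + 2360×1.71×-26.1 = 60768
Σ ṁᵢCp,ᵢ = 2350×1.71 + 2110×1.71 + 2360×1.71 = 11662
T_out = 60768 / 11662 = 5.2107 °C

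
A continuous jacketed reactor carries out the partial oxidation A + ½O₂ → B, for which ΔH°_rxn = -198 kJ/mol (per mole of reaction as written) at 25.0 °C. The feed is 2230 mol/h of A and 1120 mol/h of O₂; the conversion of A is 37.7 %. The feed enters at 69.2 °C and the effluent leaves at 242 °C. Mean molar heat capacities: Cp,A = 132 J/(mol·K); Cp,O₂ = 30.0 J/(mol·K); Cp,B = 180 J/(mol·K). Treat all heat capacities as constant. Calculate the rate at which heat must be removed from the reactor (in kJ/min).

Q_out = 1730 kJ/min

Extent of reaction ξ = 0.377 × 2230 = 840.71 mol/h
Reaction term: ξ·ΔH°_rxn = 840.71 × -198 = -166460 kJ/h
Sensible, feed 69.2→25 °C: -14496 kJ/h
Outlet flows (mol/h): A 1389.3, O₂ 699.64, B 840.71
Sensible, products 25→242 °C: 77188 kJ/h
Q = ΔH = -103770 kJ/h = -28.825 kW
Heat removed = 1729.5 kJ/min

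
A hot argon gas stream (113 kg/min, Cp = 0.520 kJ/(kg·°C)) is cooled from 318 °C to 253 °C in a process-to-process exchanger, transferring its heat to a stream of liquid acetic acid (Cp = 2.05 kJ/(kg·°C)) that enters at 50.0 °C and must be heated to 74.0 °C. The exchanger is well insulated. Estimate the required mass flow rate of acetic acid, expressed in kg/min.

ṁ_c = 77.6 kg/min

Heat released by hot stream: Q = 113 × 0.520 × (318 − 253) = 3819.4 kJ/min
Energy balance on cold side (adiabatic exchanger): Q = ṁ_c·Cp_c·(T_c,out − T_c,in)
ṁ_c = 3819.4 / [2.05 × (74.0 − 50.0)] = 77.63 kg/min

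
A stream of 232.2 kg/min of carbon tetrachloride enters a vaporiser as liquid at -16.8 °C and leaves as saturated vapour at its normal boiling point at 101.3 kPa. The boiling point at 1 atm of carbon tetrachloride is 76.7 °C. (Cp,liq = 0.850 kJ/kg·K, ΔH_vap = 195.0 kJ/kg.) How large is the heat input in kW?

Q = 1060 kW

liquid -16.8→76.7 °C: 79.475 kJ/kg
vaporisation at 76.7 °C: 195 kJ/kg
Δh = 79.475 + 195 = 274.48 kJ/kg
Q = ṁ·Δh = 232.2 kg/min × 274.48 kJ/kg = 63733 kJ/min
|Q| = 1062.2 kW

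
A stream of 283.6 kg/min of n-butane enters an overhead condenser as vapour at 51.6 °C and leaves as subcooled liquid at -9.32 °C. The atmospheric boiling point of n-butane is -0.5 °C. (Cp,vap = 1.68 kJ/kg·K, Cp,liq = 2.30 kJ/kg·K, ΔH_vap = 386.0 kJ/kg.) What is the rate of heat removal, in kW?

Q_c = 2330 kW

vapour 51.6→-0.5 °C: -87.528 kJ/kg
condensation at -0.5 °C: -386 kJ/kg
liquid -0.5→-9.32 °C: -20.286 kJ/kg
Δh = -87.528 + -386 + -20.286 = -493.81 kJ/kg
Q = ṁ·Δh = 283.6 kg/min × -493.81 kJ/kg = -140050 kJ/min
|Q| = 2334.1 kW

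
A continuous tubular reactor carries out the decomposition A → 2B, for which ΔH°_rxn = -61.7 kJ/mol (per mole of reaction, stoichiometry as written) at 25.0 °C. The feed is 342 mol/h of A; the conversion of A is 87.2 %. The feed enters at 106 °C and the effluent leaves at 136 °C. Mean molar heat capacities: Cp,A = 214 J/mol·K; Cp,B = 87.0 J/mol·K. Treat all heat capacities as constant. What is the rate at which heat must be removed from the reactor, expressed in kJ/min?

Extent of reaction ξ = 0.872 × 342 = 298.22 mol/h
Reaction term: ξ·ΔH°_rxn = 298.22 × -61.7 = -18400 kJ/h
Sensible, feed 106→25 °C: -5928.2 kJ/h
Outlet flows (mol/h): A 43.776, B 596.45
Sensible, products 25→136 °C: 6799.8 kJ/h
Q = ΔH = -17529 kJ/h = -4.8691 kW
Heat removed = 292.15 kJ/min

Q_out = 292 kJ/min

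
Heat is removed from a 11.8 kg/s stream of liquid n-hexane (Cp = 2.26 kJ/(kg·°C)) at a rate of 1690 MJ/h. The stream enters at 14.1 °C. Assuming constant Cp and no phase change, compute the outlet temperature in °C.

T_out = -3.50 °C

Q = 1690 MJ/h = 469.44 kJ/s
ΔT = Q/(ṁ·Cp) = 469.44/(11.8×2.26) = 17.603 K
T_out = 14.1 − 17.603 = -3.5033 °C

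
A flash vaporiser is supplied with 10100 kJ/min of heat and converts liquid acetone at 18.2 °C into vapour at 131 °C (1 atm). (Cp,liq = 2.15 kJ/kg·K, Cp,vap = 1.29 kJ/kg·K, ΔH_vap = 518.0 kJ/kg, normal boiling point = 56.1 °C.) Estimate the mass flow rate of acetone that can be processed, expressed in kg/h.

Δh = 2.15×(56.1−18.2) + 518.0 + 1.29×(131−56.1) = 696.11 kJ/kg
Q = 10100 kJ/min = 168.33 kJ/s = 606000 kJ/h
ṁ = Q/Δh = 606000 / 696.11 = 870.56 kg/h

ṁ = 871 kg/h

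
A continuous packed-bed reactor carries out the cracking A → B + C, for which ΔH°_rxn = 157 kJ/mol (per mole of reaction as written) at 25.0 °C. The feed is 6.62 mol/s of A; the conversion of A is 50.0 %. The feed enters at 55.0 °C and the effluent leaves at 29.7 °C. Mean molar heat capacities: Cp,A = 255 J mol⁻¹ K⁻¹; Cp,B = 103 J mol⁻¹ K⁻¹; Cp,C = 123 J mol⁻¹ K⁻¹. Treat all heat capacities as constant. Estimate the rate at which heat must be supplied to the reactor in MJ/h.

Extent of reaction ξ = 0.500 × 6.62 = 3.31 mol/s
Reaction term: ξ·ΔH°_rxn = 3.31 × 157 = 519.67 kJ/s
Sensible, feed 55.0→25 °C: -50.643 kJ/s
Outlet flows (mol/s): A 3.31, B 3.31, C 3.31
Sensible, products 25→29.7 °C: 7.4829 kJ/s
Q = ΔH = 476.51 kJ/s = 476.51 kW
Heat supplied = 1715.4 MJ/h

Q_in = 1720 MJ/h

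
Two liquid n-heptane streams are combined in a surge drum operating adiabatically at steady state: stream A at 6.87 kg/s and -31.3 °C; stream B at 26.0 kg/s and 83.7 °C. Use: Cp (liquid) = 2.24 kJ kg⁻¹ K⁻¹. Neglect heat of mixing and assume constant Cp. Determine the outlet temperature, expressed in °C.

T_out = 59.7 °C

Energy balance with Q = 0: Σ ṁᵢCp,ᵢ(T_out − Tᵢ) = 0
T_out = Σ ṁᵢCp,ᵢTᵢ / Σ ṁᵢCp,ᵢ
      = 4393 / 73.629 = 59.664 °C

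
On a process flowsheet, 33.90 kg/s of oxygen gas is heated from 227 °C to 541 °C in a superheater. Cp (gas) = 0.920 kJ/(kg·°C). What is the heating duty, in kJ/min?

Q = ṁ·Cp·ΔT = 33.90 × 0.920 × (541 − 227) = 9793 kJ/s
Heating duty = 587580 kJ/min

Q = 588000 kJ/min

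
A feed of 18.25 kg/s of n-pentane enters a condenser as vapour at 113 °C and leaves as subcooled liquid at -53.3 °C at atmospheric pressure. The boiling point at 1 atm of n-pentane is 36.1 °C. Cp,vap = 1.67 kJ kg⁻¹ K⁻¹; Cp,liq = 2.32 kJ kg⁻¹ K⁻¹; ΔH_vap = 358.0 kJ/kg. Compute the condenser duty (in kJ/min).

vapour 113→36.1 °C: -128.42 kJ/kg
condensation at 36.1 °C: -358 kJ/kg
liquid 36.1→-53.3 °C: -207.41 kJ/kg
Δh = -128.42 + -358 + -207.41 = -693.83 kJ/kg
Q = ṁ·Δh = 18.25 kg/s × -693.83 kJ/kg = -12662 kJ/s
|Q| = 12662 kW = 759740 kJ/min

Q_c = 760000 kJ/min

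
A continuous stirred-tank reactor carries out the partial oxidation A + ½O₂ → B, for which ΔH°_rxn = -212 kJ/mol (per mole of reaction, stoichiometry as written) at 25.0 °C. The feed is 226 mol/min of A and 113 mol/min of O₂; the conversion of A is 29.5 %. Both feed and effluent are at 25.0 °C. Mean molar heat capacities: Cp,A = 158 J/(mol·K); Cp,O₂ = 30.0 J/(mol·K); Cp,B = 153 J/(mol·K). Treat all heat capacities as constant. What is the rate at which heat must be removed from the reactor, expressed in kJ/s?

Q_out = 236 kJ/s

Extent of reaction ξ = 0.295 × 226 = 66.67 mol/min
Reaction term: ξ·ΔH°_rxn = 66.67 × -212 = -14134 kJ/min
Q = ΔH = -14134 kJ/min = -235.57 kW
Heat removed = 235.57 kJ/s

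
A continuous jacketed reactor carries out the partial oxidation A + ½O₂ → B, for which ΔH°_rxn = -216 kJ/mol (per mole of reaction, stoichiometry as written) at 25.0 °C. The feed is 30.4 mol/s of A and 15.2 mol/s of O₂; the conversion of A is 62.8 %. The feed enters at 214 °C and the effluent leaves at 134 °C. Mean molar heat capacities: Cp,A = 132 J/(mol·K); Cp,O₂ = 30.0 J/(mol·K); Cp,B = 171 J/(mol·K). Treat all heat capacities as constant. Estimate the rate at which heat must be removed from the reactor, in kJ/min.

Extent of reaction ξ = 0.628 × 30.4 = 19.091 mol/s
Reaction term: ξ·ΔH°_rxn = 19.091 × -216 = -4123.7 kJ/s
Sensible, feed 214→25 °C: -844.6 kJ/s
Outlet flows (mol/s): A 11.309, O₂ 5.6544, B 19.091
Sensible, products 25→134 °C: 537.04 kJ/s
Q = ΔH = -4431.3 kJ/s = -4431.3 kW
Heat removed = 265880 kJ/min

Q_out = 266000 kJ/min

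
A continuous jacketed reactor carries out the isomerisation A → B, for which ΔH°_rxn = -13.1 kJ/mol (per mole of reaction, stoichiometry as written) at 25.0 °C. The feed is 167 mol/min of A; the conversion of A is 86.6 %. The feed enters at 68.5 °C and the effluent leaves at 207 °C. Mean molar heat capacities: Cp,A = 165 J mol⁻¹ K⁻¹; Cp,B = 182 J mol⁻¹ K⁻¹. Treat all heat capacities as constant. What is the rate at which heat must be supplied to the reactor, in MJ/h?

Extent of reaction ξ = 0.866 × 167 = 144.62 mol/min
Reaction term: ξ·ΔH°_rxn = 144.62 × -13.1 = -1894.5 kJ/min
Sensible, feed 68.5→25 °C: -1198.6 kJ/min
Outlet flows (mol/min): A 22.378, B 144.62
Sensible, products 25→207 °C: 5462.5 kJ/min
Q = ΔH = 2369.3 kJ/min = 39.488 kW
Heat supplied = 142.16 MJ/h

Q_in = 142 MJ/h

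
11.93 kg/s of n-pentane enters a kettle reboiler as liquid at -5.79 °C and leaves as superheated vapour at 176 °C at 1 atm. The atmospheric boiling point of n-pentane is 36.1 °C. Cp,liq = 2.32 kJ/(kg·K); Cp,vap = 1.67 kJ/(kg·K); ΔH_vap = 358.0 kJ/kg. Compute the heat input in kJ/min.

liquid -5.79→36.1 °C: 97.185 kJ/kg
vaporisation at 36.1 °C: 358 kJ/kg
vapour 36.1→176 °C: 233.63 kJ/kg
Δh = 97.185 + 358 + 233.63 = 688.82 kJ/kg
Q = ṁ·Δh = 11.93 kg/s × 688.82 kJ/kg = 8217.6 kJ/s
|Q| = 8217.6 kW = 493060 kJ/min

Q = 493000 kJ/min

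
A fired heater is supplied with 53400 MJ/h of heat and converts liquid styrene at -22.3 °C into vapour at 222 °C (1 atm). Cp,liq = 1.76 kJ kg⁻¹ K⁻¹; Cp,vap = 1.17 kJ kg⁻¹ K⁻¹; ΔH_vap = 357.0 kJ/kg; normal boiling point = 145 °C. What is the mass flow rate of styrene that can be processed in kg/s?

Δh = 1.76×(145−-22.3) + 357.0 + 1.17×(222−145) = 741.54 kJ/kg
Q = 53400 MJ/h = 14833 kJ/s = 14833 kJ/s
ṁ = Q/Δh = 14833 / 741.54 = 20.003 kg/s

ṁ = 20.0 kg/s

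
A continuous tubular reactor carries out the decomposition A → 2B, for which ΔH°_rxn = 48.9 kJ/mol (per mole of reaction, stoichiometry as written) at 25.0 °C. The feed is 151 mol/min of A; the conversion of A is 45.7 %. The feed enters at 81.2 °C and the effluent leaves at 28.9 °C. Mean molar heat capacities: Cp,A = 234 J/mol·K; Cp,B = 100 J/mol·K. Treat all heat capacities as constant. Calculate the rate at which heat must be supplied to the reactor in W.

Extent of reaction ξ = 0.457 × 151 = 69.007 mol/min
Reaction term: ξ·ΔH°_rxn = 69.007 × 48.9 = 3374.4 kJ/min
Sensible, feed 81.2→25 °C: -1985.8 kJ/min
Outlet flows (mol/min): A 81.993, B 138.01
Sensible, products 25→28.9 °C: 128.65 kJ/min
Q = ΔH = 1517.3 kJ/min = 25.289 kW
Heat supplied = 25289 W

Q_in = 25300 W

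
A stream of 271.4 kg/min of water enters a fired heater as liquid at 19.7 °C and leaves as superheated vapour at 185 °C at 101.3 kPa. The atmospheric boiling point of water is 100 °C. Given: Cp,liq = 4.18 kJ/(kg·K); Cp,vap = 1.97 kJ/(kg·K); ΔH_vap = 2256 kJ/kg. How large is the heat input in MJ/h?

liquid 19.7→100 °C: 335.65 kJ/kg
vaporisation at 100 °C: 2256 kJ/kg
vapour 100→185 °C: 167.45 kJ/kg
Δh = 335.65 + 2256 + 167.45 = 2759.1 kJ/kg
Q = ṁ·Δh = 271.4 kg/min × 2759.1 kJ/kg = 748820 kJ/min
|Q| = 12480 kW = 44929 MJ/h

Q = 44900 MJ/h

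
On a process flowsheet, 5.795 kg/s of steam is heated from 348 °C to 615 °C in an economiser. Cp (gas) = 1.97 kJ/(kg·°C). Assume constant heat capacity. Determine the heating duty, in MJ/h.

Q = 11000 MJ/h

Q = ṁ·Cp·ΔT = 5.795 × 1.97 × (615 − 348) = 3048.1 kJ/s
Heating duty = 10973 MJ/h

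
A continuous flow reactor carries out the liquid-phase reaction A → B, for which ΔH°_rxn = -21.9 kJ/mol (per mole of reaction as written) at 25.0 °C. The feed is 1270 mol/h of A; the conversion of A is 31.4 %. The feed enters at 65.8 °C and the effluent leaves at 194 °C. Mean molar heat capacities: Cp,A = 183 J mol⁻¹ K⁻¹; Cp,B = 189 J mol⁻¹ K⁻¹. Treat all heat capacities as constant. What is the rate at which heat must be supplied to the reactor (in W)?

Q_in = 5960 W

Extent of reaction ξ = 0.314 × 1270 = 398.78 mol/h
Reaction term: ξ·ΔH°_rxn = 398.78 × -21.9 = -8733.3 kJ/h
Sensible, feed 65.8→25 °C: -9482.3 kJ/h
Outlet flows (mol/h): A 871.22, B 398.78
Sensible, products 25→194 °C: 39682 kJ/h
Q = ΔH = 21466 kJ/h = 5.9628 kW
Heat supplied = 5962.8 W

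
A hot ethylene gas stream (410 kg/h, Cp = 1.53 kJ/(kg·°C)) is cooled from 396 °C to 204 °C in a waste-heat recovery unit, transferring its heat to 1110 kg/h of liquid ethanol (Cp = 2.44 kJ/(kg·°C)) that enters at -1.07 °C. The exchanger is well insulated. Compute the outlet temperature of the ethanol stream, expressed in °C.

Heat released by hot stream: Q = 410 × 1.53 × (396 − 204) = 120440 kJ/h
Energy balance on cold side (adiabatic exchanger): Q = ṁ_c·Cp_c·(T_c,out − T_c,in)
T_c,out = -1.07 + 120440/(1110 × 2.44) = 43.4 °C

T_c,out = 43.4 °C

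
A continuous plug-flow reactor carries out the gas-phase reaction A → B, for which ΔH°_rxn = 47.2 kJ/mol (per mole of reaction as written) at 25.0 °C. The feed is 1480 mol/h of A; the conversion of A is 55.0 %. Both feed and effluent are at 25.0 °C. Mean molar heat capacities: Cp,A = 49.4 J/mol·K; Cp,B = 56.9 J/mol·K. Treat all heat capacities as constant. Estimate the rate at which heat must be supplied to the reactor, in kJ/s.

Q_in = 10.7 kJ/s

Extent of reaction ξ = 0.550 × 1480 = 814 mol/h
Reaction term: ξ·ΔH°_rxn = 814 × 47.2 = 38421 kJ/h
Q = ΔH = 38421 kJ/h = 10.672 kW
Heat supplied = 10.672 kJ/s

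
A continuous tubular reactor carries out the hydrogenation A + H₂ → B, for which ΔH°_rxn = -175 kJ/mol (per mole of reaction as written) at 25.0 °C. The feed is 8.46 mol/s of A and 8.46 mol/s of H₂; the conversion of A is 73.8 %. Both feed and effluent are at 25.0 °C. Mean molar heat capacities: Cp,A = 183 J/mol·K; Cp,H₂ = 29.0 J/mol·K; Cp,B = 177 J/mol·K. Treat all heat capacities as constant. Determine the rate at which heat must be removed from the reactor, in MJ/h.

Q_out = 3930 MJ/h

Extent of reaction ξ = 0.738 × 8.46 = 6.2435 mol/s
Reaction term: ξ·ΔH°_rxn = 6.2435 × -175 = -1092.6 kJ/s
Q = ΔH = -1092.6 kJ/s = -1092.6 kW
Heat removed = 3933.4 MJ/h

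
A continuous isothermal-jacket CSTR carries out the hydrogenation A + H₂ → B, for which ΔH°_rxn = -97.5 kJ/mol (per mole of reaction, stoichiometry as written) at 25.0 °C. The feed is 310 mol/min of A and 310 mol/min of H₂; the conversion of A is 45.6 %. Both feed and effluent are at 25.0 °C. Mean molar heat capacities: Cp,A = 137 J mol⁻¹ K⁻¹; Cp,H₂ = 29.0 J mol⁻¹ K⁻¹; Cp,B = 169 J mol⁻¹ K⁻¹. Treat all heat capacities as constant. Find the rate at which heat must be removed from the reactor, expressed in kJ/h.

Q_out = 827000 kJ/h

Extent of reaction ξ = 0.456 × 310 = 141.36 mol/min
Reaction term: ξ·ΔH°_rxn = 141.36 × -97.5 = -13783 kJ/min
Q = ΔH = -13783 kJ/min = -229.71 kW
Heat removed = 826960 kJ/h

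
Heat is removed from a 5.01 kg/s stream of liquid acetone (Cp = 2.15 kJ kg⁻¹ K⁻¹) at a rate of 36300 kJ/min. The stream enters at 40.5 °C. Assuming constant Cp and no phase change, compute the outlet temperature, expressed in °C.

T_out = -15.7 °C

Q = 36300 kJ/min = 605 kJ/s
ΔT = Q/(ṁ·Cp) = 605/(5.01×2.15) = 56.167 K
T_out = 40.5 − 56.167 = -15.667 °C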